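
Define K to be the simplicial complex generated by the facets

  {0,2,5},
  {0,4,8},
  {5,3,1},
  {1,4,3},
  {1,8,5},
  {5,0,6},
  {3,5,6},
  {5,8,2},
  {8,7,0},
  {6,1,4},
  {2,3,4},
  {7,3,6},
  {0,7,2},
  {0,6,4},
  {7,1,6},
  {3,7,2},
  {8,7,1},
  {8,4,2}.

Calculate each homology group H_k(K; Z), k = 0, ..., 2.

H_0 ≅ Z,  H_1 ≅ Z ⊕ Z/2Z,  H_2 = 0.

We work with the vertex ordering 0 < 1 < 2 < 3 < 4 < 5 < 6 < 7 < 8. The simplices of K, each written with vertices in increasing order, are:

  0-simplices (9): [0], [1], [2], [3], [4], [5], [6], [7], [8]
  1-simplices (27): (27 of them)
  2-simplices (18): [0,2,5], [0,2,7], [0,4,6], [0,4,8], [0,5,6], [0,7,8], [1,3,4], [1,3,5], [1,4,6], [1,5,8], [1,6,7], [1,7,8], [2,3,4], [2,3,7], [2,4,8], [2,5,8], [3,5,6], [3,6,7]

so the chain groups are C_0 ≅ Z^9, C_1 ≅ Z^27, C_2 ≅ Z^18.

The boundary map ∂_1: C_1 → C_0 sends each edge [p,q] (with p < q) to q − p. For instance
  ∂[5,8] = [8] − [5].
This gives a 9×27 integer matrix of rank 8; reducing to Smith normal form yields diagonal entries (1,1,1,1,1,1,1,1).

The boundary map ∂_2: C_2 → C_1 acts by ∂[p,q,r] = [q,r] − [p,r] + [p,q]. For instance
  ∂[2,3,7] = [3,7] − [2,7] + [2,3],
  ∂[0,5,6] = [5,6] − [0,6] + [0,5].
The 27×18 boundary matrix has rank 18 and Smith normal form diag(1,1,1,1,1,1,1,1,1,1,1,1,1,1,1,1,1,2).

Now H_k = ker ∂_k / im ∂_{k+1}, so:

  H_0: rank C_0 − rank ∂_1 = 9 − 8 = 1, and the invariant factors of ∂_1 are all 1, so H_0 = Z.
  H_1: rank ker ∂_1 − rank ∂_2 = (27 − 8) − 18 = 1, and ∂_2 has invariant factor 2 > 1, so H_1 = Z ⊕ Z/2Z.
  H_2: rank ker ∂_2 − rank ∂_3 = (18 − 18) − 0 = 0, and there is no ∂_3, so H_2 = 0.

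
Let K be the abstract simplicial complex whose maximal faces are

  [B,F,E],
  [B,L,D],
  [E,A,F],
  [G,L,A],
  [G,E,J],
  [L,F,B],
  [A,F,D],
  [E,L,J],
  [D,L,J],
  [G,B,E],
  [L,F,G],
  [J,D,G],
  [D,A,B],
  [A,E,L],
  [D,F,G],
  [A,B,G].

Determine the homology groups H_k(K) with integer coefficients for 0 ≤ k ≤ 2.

H_0 = Z,  H_1 = Z^2,  H_2 = Z.

K has 8 vertices, 24 edges, 16 triangles.
rank ∂_0 = 0, rank ∂_1 = 7 ⇒ b_0 = 8 − 0 − 7 = 1; all invariant factors of ∂_1 are 1 so no torsion. So H_0 = Z.
rank ∂_1 = 7, rank ∂_2 = 15 ⇒ b_1 = 24 − 7 − 15 = 2; all invariant factors of ∂_2 are 1 so no torsion. So H_1 = Z^2.
rank ∂_2 = 15, rank ∂_3 = 0 ⇒ b_2 = 16 − 15 − 0 = 1. So H_2 = Z.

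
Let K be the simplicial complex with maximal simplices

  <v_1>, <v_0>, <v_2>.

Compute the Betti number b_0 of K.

b_0 = 3.

K has 3 vertices.
rank ∂_0 = 0, rank ∂_1 = 0 ⇒ b_0 = 3 − 0 − 0 = 3. So H_0 = Z^3.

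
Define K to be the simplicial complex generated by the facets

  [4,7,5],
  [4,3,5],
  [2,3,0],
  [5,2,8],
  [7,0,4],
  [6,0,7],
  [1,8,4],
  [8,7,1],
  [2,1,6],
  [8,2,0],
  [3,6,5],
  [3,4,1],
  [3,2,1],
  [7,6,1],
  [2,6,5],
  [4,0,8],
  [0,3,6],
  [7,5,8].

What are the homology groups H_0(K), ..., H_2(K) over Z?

H_0 = Z,  H_1 = Z × Z/2,  H_2 = 0.

Take the total order 0 < 1 < 2 < 3 < 4 < 5 < 6 < 7 < 8 on the vertex set. Then K (dimension 2) consists of the simplices:

  0-simplices (9): [0], [1], [2], [3], [4], [5], [6], [7], [8]
  1-simplices (27): (27 of them)
  2-simplices (18): [0,2,3], [0,2,8], [0,3,6], [0,4,7], [0,4,8], [0,6,7], [1,2,3], [1,2,6], [1,3,4], [1,4,8], [1,6,7], [1,7,8], [2,5,6], [2,5,8], [3,4,5], [3,5,6], [4,5,7], [5,7,8]

Hence C_0 ≅ Z^9, C_1 ≅ Z^27, C_2 ≅ Z^18.

Boundary ∂_1: C_1 → C_0 maps an edge to its endpoints' difference, ∂[p,q] = q − p. For instance
  ∂[2,8] = [8] − [2].
The resulting 9×27 matrix has rank 8, and its Smith normal form has invariant factors (1,1,1,1,1,1,1,1).

Boundary ∂_2: C_2 → C_1 sends each 2-simplex [p,q,r] to [q,r] − [p,r] + [p,q]. For instance
  ∂[0,6,7] = [6,7] − [0,7] + [0,6],
  ∂[1,2,6] = [2,6] − [1,6] + [1,2].
This gives a 27×18 integer matrix of rank 18; reducing to Smith normal form yields diagonal entries (1,1,1,1,1,1,1,1,1,1,1,1,1,1,1,1,1,2).

Reading off H_k = ker ∂_k / im ∂_{k+1}:

  H_0: rank C_0 − rank ∂_1 = 9 − 8 = 1, and the invariant factors of ∂_1 are all 1, so H_0 = Z.
  H_1: rank ker ∂_1 − rank ∂_2 = (27 − 8) − 18 = 1, and ∂_2 has invariant factor 2 > 1, so H_1 = Z × Z/2.
  H_2: rank ker ∂_2 − rank ∂_3 = (18 − 18) − 0 = 0, and there is no ∂_3, so H_2 = 0.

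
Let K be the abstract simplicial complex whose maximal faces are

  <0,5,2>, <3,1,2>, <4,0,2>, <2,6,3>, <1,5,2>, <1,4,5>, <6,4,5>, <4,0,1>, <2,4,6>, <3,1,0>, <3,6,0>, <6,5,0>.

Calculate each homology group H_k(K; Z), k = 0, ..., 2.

Fix the vertex order 0 < 1 < 2 < 3 < 4 < 5 < 6 and write every simplex with vertices in increasing order. Then dim K = 2 and the simplices of K are:

  0-simplices (7): [0], [1], [2], [3], [4], [5], [6]
  1-simplices (18): [0,1], [0,2], [0,3], [0,4], [0,5], [0,6], [1,2], [1,3], [1,4], [1,5], [2,3], [2,4], [2,5], [2,6], [3,6], [4,5], [4,6], [5,6]
  2-simplices (12): [0,1,3], [0,1,4], [0,2,4], [0,2,5], [0,3,6], [0,5,6], [1,2,3], [1,2,5], [1,4,5], [2,3,6], [2,4,6], [4,5,6]

giving chain groups C_0 ≅ Z^7, C_1 ≅ Z^18, C_2 ≅ Z^12.

∂_1: C_1 → C_0 sends each edge [p,q] (with p < q) to q − p.
As a 7×18 matrix over Z this has rank 6, with invariant factors (1,1,1,1,1,1).

∂_2: C_2 → C_1 maps a triangle to the signed sum of its edges. For instance
  ∂[1,2,3] = [2,3] − [1,3] + [1,2],
  ∂[1,2,5] = [2,5] − [1,5] + [1,2].
As a 18×12 matrix over Z this has rank 12, with invariant factors (1,1,1,1,1,1,1,1,1,1,1,2).

Computing H_k = (kernel of ∂_k) / (image of ∂_{k+1}):

  H_0: rank C_0 − rank ∂_1 = 7 − 6 = 1, and the invariant factors of ∂_1 are all 1, so H_0 = Z.
  H_1: rank ker ∂_1 − rank ∂_2 = (18 − 6) − 12 = 0, and ∂_2 has invariant factor 2 > 1, so H_1 = Z/2.
  H_2: rank ker ∂_2 − rank ∂_3 = (12 − 12) − 0 = 0, and there is no ∂_3, so H_2 = 0.

H_0 = Z,  H_1 = Z/2,  H_2 = 0.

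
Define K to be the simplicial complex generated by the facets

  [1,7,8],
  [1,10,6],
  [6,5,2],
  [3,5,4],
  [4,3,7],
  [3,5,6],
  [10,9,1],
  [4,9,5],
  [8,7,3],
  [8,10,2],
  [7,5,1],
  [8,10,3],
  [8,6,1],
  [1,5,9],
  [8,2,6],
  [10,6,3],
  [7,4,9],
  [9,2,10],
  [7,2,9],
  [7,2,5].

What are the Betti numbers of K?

K has 10 vertices, 30 edges, 20 triangles.
rank ∂_0 = 0, rank ∂_1 = 9 ⇒ b_0 = 10 − 0 − 9 = 1; all invariant factors of ∂_1 are 1 so no torsion. So H_0 ≅ Z.
rank ∂_1 = 9, rank ∂_2 = 20 ⇒ b_1 = 30 − 9 − 20 = 1; ∂_2 has invariant factor(s) [2] giving torsion. So H_1 ≅ Z ⊕ Z/2.
rank ∂_2 = 20, rank ∂_3 = 0 ⇒ b_2 = 20 − 20 − 0 = 0. So H_2 ≅ 0.

b_0 = 1, b_1 = 1, b_2 = 0.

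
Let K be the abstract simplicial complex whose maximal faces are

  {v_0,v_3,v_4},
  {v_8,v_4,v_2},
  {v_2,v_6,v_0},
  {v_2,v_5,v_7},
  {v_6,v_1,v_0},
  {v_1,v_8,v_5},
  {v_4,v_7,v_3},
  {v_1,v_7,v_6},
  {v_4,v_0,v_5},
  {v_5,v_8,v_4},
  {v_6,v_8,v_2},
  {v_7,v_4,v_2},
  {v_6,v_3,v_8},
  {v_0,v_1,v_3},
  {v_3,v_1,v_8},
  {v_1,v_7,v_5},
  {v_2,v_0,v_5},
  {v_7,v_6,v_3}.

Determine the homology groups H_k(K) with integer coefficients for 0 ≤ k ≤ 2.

We work with the vertex ordering v_0 < v_1 < v_2 < v_3 < v_4 < v_5 < v_6 < v_7 < v_8. The simplices of K, each written with vertices in increasing order, are:

  0-simplices (9): [v_0], [v_1], [v_2], [v_3], [v_4], [v_5], [v_6], [v_7], [v_8]
  1-simplices (27): (27 of them)
  2-simplices (18): (18 of them)

Hence C_0 ≅ Z^9, C_1 ≅ Z^27, C_2 ≅ Z^18.

∂_1: C_1 → C_0 sends each edge [p,q] (with p < q) to q − p. For instance
  ∂[v_1,v_5] = [v_5] − [v_1].
The 9×27 boundary matrix has rank 8 and Smith normal form diag(1,1,1,1,1,1,1,1).

∂_2: C_2 → C_1 acts by ∂[p,q,r] = [q,r] − [p,r] + [p,q]. For instance
  ∂[v_0,v_4,v_5] = [v_4,v_5] − [v_0,v_5] + [v_0,v_4],
  ∂[v_1,v_5,v_7] = [v_5,v_7] − [v_1,v_7] + [v_1,v_5].
The resulting 27×18 matrix has rank 18, and its Smith normal form has invariant factors (1,1,1,1,1,1,1,1,1,1,1,1,1,1,1,1,1,2).

Reading off H_k = ker ∂_k / im ∂_{k+1}:

  H_0: rank C_0 − rank ∂_1 = 9 − 8 = 1, and the invariant factors of ∂_1 are all 1, so H_0 ≅ Z.
  H_1: rank ker ∂_1 − rank ∂_2 = (27 − 8) − 18 = 1, and ∂_2 has invariant factor 2 > 1, so H_1 ≅ Z ⊕ Z/2Z.
  H_2: rank ker ∂_2 − rank ∂_3 = (18 − 18) − 0 = 0, and there is no ∂_3, so H_2 ≅ 0.

(K is a triangulation of the Klein bottle.)

H_0 ≅ Z,  H_1 ≅ Z ⊕ Z/2Z,  H_2 = 0.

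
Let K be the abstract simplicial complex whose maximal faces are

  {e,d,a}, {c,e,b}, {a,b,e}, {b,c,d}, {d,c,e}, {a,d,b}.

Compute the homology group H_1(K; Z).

Order the vertices as a < b < c < d < e. Listing each simplex with vertices in this order, K has dimension 2 with simplices:

  0-simplices (5): a, b, c, d, e
  1-simplices (9): ab, ad, ae, bc, bd, be, cd, ce, de
  2-simplices (6): abd, abe, ade, bcd, bce, cde

Hence C_0 ≅ Z^5, C_1 ≅ Z^9, C_2 ≅ Z^6.

The boundary map ∂_1: C_1 → C_0 maps an edge to its endpoints' difference, ∂[p,q] = q − p.
The resulting 5×9 matrix has rank 4, and its Smith normal form has invariant factors (1,1,1,1).

Boundary ∂_2: C_2 → C_1 sends each 2-simplex [p,q,r] to [q,r] − [p,r] + [p,q]. For instance
  ∂cde = de − ce + cd,
  ∂ade = de − ae + ad.
This gives a 9×6 integer matrix of rank 5; reducing to Smith normal form yields diagonal entries (1,1,1,1,1).

Computing H_k = (kernel of ∂_k) / (image of ∂_{k+1}):

  H_1: rank ker ∂_1 − rank ∂_2 = (9 − 4) − 5 = 0, and the invariant factors of ∂_2 are all 1, so H_1 ≅ 0.

(K is a triangulation of the 2-sphere S^2.)

H_1 ≅ 0.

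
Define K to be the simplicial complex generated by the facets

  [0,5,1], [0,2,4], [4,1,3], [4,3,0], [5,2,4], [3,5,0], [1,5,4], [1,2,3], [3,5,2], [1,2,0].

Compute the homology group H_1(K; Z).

Take the total order 0 < 1 < 2 < 3 < 4 < 5 on the vertex set. Then K (dimension 2) consists of the simplices:

  0-simplices (6): [0], [1], [2], [3], [4], [5]
  1-simplices (15): [0,1], [0,2], [0,3], [0,4], [0,5], [1,2], [1,3], [1,4], [1,5], [2,3], [2,4], [2,5], [3,4], [3,5], [4,5]
  2-simplices (10): [0,1,2], [0,1,5], [0,2,4], [0,3,4], [0,3,5], [1,2,3], [1,3,4], [1,4,5], [2,3,5], [2,4,5]

giving chain groups C_0 ≅ Z^6, C_1 ≅ Z^15, C_2 ≅ Z^10.

The boundary map ∂_1: C_1 → C_0 is given by ∂[p,q] = [q] − [p]. For instance
  ∂[0,5] = [5] − [0].
The 6×15 boundary matrix has rank 5 and Smith normal form diag(1,1,1,1,1).

The boundary map ∂_2: C_2 → C_1 maps a triangle to the signed sum of its edges. For instance
  ∂[2,3,5] = [3,5] − [2,5] + [2,3],
  ∂[0,1,5] = [1,5] − [0,5] + [0,1].
The resulting 15×10 matrix has rank 10, and its Smith normal form has invariant factors (1,1,1,1,1,1,1,1,1,2).

Computing H_k = (kernel of ∂_k) / (image of ∂_{k+1}):

  H_1: rank ker ∂_1 − rank ∂_2 = (15 − 5) − 10 = 0, and ∂_2 has invariant factor 2 > 1, so H_1 = Z/2.

H_1 ≅ Z/2.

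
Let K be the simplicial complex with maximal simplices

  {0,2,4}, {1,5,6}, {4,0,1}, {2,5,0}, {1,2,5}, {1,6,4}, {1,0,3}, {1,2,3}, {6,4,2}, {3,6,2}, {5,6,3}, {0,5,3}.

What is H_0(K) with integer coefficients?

K has 7 vertices, 18 edges, 12 triangles.
rank ∂_0 = 0, rank ∂_1 = 6 ⇒ b_0 = 7 − 0 − 6 = 1; all invariant factors of ∂_1 are 1 so no torsion. So H_0 ≅ Z.

H_0 = Z.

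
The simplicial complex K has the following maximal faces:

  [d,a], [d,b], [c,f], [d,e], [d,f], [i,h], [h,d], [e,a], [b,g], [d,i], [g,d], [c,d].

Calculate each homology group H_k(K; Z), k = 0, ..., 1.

H_0 ≅ Z,  H_1 ≅ Z^4.

Take the total order a < b < c < d < e < f < g < h < i on the vertex set. Then K (dimension 1) consists of the simplices:

  0-simplices (9): a, b, c, d, e, f, g, h, i
  1-simplices (12): ad, ae, bd, bg, cd, cf, de, df, dg, dh, di, hi

Hence C_0 ≅ Z^9, C_1 ≅ Z^12.

The boundary map ∂_1: C_1 → C_0 is given by ∂[p,q] = [q] − [p]. For instance
  ∂de = e − d.
As a 9×12 matrix over Z this has rank 8, with invariant factors (1,1,1,1,1,1,1,1).

Computing H_k = (kernel of ∂_k) / (image of ∂_{k+1}):

  H_0: rank C_0 − rank ∂_1 = 9 − 8 = 1, and the invariant factors of ∂_1 are all 1, so H_0 = Z.
  H_1: rank ker ∂_1 − rank ∂_2 = (12 − 8) − 0 = 4, and there is no ∂_2, so H_1 = Z^4.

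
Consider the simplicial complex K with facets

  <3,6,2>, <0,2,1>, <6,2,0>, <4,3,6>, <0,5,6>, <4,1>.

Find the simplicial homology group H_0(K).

H_0 ≅ Z.

Order the vertices as 0 < 1 < 2 < 3 < 4 < 5 < 6. Listing each simplex with vertices in this order, K has dimension 2 with simplices:

  0-simplices (7): [0], [1], [2], [3], [4], [5], [6]
  1-simplices (12): [0,1], [0,2], [0,5], [0,6], [1,2], [1,4], [2,3], [2,6], [3,4], [3,6], [4,6], [5,6]
  2-simplices (5): [0,1,2], [0,2,6], [0,5,6], [2,3,6], [3,4,6]

Hence C_0 ≅ Z^7, C_1 ≅ Z^12, C_2 ≅ Z^5.

Boundary ∂_1: C_1 → C_0 is given by ∂[p,q] = [q] − [p]. For instance
  ∂[0,6] = [6] − [0].
This gives a 7×12 integer matrix of rank 6; reducing to Smith normal form yields diagonal entries (1,1,1,1,1,1).

∂_2: C_2 → C_1 acts by ∂[p,q,r] = [q,r] − [p,r] + [p,q]. For instance
  ∂[0,5,6] = [5,6] − [0,6] + [0,5],
  ∂[2,3,6] = [3,6] − [2,6] + [2,3].
The 12×5 boundary matrix has rank 5 and Smith normal form diag(1,1,1,1,1).

Now H_k = ker ∂_k / im ∂_{k+1}, so:

  H_0: rank C_0 − rank ∂_1 = 7 − 6 = 1, and the invariant factors of ∂_1 are all 1, so H_0 ≅ Z.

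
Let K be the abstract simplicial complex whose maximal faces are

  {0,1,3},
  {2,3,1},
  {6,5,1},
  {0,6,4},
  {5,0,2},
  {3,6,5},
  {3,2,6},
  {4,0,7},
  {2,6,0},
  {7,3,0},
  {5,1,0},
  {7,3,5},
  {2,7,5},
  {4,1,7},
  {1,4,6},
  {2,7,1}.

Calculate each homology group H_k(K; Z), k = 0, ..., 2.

Take the total order 0 < 1 < 2 < 3 < 4 < 5 < 6 < 7 on the vertex set. Then K (dimension 2) consists of the simplices:

  0-simplices (8): [0], [1], [2], [3], [4], [5], [6], [7]
  1-simplices (24): (24 of them)
  2-simplices (16): [0,1,3], [0,1,5], [0,2,5], [0,2,6], [0,3,7], [0,4,6], [0,4,7], [1,2,3], [1,2,7], [1,4,6], [1,4,7], [1,5,6], [2,3,6], [2,5,7], [3,5,6], [3,5,7]

Hence C_0 ≅ Z^8, C_1 ≅ Z^24, C_2 ≅ Z^16.

∂_1: C_1 → C_0 maps an edge to its endpoints' difference, ∂[p,q] = q − p.
The 8×24 boundary matrix has rank 7 and Smith normal form diag(1,1,1,1,1,1,1).

Boundary ∂_2: C_2 → C_1 acts by ∂[p,q,r] = [q,r] − [p,r] + [p,q]. For instance
  ∂[0,3,7] = [3,7] − [0,7] + [0,3],
  ∂[2,5,7] = [5,7] − [2,7] + [2,5].
This gives a 24×16 integer matrix of rank 15; reducing to Smith normal form yields diagonal entries (1,1,1,1,1,1,1,1,1,1,1,1,1,1,1).

Now H_k = ker ∂_k / im ∂_{k+1}, so:

  H_0: rank C_0 − rank ∂_1 = 8 − 7 = 1, and the invariant factors of ∂_1 are all 1, so H_0 = Z.
  H_1: rank ker ∂_1 − rank ∂_2 = (24 − 7) − 15 = 2, and the invariant factors of ∂_2 are all 1, so H_1 = Z^2.
  H_2: rank ker ∂_2 − rank ∂_3 = (16 − 15) − 0 = 1, and there is no ∂_3, so H_2 = Z.

H_0 = Z,  H_1 = Z^2,  H_2 = Z.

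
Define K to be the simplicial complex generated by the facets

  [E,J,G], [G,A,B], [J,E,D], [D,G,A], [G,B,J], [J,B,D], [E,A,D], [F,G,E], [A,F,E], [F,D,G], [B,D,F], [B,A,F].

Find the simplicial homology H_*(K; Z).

H_0 = Z,  H_1 = Z/2,  H_2 = 0.

Take the total order A < B < D < E < F < G < J on the vertex set. Then K (dimension 2) consists of the simplices:

  0-simplices (7): A, B, D, E, F, G, J
  1-simplices (18): AB, AD, AE, AF, AG, BD, BF, BG, BJ, DE, DF, DG, DJ, EF, EG, EJ, FG, GJ
  2-simplices (12): ABF, ABG, ADE, ADG, AEF, BDF, BDJ, BGJ, DEJ, DFG, EFG, EGJ

giving chain groups C_0 ≅ Z^7, C_1 ≅ Z^18, C_2 ≅ Z^12.

Boundary ∂_1: C_1 → C_0 maps an edge to its endpoints' difference, ∂[p,q] = q − p. For instance
  ∂BJ = J − B.
The 7×18 boundary matrix has rank 6 and Smith normal form diag(1,1,1,1,1,1).

∂_2: C_2 → C_1 sends each 2-simplex [p,q,r] to [q,r] − [p,r] + [p,q]. For instance
  ∂ABG = BG − AG + AB,
  ∂AEF = EF − AF + AE.
This gives a 18×12 integer matrix of rank 12; reducing to Smith normal form yields diagonal entries (1,1,1,1,1,1,1,1,1,1,1,2).

Now H_k = ker ∂_k / im ∂_{k+1}, so:

  H_0: rank C_0 − rank ∂_1 = 7 − 6 = 1, and the invariant factors of ∂_1 are all 1, so H_0 ≅ Z.
  H_1: rank ker ∂_1 − rank ∂_2 = (18 − 6) − 12 = 0, and ∂_2 has invariant factor 2 > 1, so H_1 ≅ Z/2.
  H_2: rank ker ∂_2 − rank ∂_3 = (12 − 12) − 0 = 0, and there is no ∂_3, so H_2 ≅ 0.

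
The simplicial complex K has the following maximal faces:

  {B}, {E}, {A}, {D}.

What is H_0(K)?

K has 4 vertices.
rank ∂_0 = 0, rank ∂_1 = 0 ⇒ b_0 = 4 − 0 − 0 = 4. So H_0 ≅ Z^4.

H_0 ≅ Z^4.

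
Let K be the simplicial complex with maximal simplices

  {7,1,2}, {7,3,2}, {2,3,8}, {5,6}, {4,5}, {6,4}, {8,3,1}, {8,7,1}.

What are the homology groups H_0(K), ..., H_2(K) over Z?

H_0 = Z^2,  H_1 = Z^2,  H_2 = 0.

K has 8 vertices, 13 edges, 5 triangles.
rank ∂_0 = 0, rank ∂_1 = 6 ⇒ b_0 = 8 − 0 − 6 = 2; all invariant factors of ∂_1 are 1 so no torsion. So H_0 ≅ Z^2.
rank ∂_1 = 6, rank ∂_2 = 5 ⇒ b_1 = 13 − 6 − 5 = 2; all invariant factors of ∂_2 are 1 so no torsion. So H_1 ≅ Z^2.
rank ∂_2 = 5, rank ∂_3 = 0 ⇒ b_2 = 5 − 5 − 0 = 0. So H_2 ≅ 0.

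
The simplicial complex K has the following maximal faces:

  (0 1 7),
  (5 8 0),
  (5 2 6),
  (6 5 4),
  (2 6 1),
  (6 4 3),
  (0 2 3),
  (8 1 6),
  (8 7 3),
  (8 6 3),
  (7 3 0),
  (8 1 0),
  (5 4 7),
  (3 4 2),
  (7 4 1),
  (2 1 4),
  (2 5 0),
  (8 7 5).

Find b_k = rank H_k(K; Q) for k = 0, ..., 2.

K has 9 vertices, 27 edges, 18 triangles.
rank ∂_0 = 0, rank ∂_1 = 8 ⇒ b_0 = 9 − 0 − 8 = 1; all invariant factors of ∂_1 are 1 so no torsion. So H_0 ≅ Z.
rank ∂_1 = 8, rank ∂_2 = 18 ⇒ b_1 = 27 − 8 − 18 = 1; ∂_2 has invariant factor(s) [2] giving torsion. So H_1 ≅ Z ⊕ Z_2.
rank ∂_2 = 18, rank ∂_3 = 0 ⇒ b_2 = 18 − 18 − 0 = 0. So H_2 ≅ 0.

b_0 = 1, b_1 = 1, b_2 = 0.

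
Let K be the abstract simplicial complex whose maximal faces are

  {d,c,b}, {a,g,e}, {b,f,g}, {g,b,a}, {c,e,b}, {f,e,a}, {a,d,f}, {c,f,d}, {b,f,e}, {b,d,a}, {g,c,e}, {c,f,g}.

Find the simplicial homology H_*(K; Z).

Order the vertices as a < b < c < d < e < f < g. Listing each simplex with vertices in this order, K has dimension 2 with simplices:

  0-simplices (7): a, b, c, d, e, f, g
  1-simplices (18): ab, ad, ae, af, ag, bc, bd, be, bf, bg, cd, ce, cf, cg, df, ef, eg, fg
  2-simplices (12): abd, abg, adf, aef, aeg, bcd, bce, bef, bfg, cdf, ceg, cfg

Hence C_0 ≅ Z^7, C_1 ≅ Z^18, C_2 ≅ Z^12.

Boundary ∂_1: C_1 → C_0 sends each edge [p,q] (with p < q) to q − p.
The 7×18 boundary matrix has rank 6 and Smith normal form diag(1,1,1,1,1,1).

Boundary ∂_2: C_2 → C_1 acts by ∂[p,q,r] = [q,r] − [p,r] + [p,q]. For instance
  ∂cdf = df − cf + cd,
  ∂aeg = eg − ag + ae.
This gives a 18×12 integer matrix of rank 12; reducing to Smith normal form yields diagonal entries (1,1,1,1,1,1,1,1,1,1,1,2).

From H_k ≅ ker(∂_k) / im(∂_{k+1}) we obtain:

  H_0: rank C_0 − rank ∂_1 = 7 − 6 = 1, and the invariant factors of ∂_1 are all 1, so H_0 = Z.
  H_1: rank ker ∂_1 − rank ∂_2 = (18 − 6) − 12 = 0, and ∂_2 has invariant factor 2 > 1, so H_1 = Z/2.
  H_2: rank ker ∂_2 − rank ∂_3 = (12 − 12) − 0 = 0, and there is no ∂_3, so H_2 = 0.

H_0 ≅ Z,  H_1 ≅ Z/2,  H_2 = 0.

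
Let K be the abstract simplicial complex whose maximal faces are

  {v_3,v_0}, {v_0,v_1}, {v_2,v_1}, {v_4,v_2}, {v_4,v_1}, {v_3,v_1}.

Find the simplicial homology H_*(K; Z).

H_0 ≅ Z,  H_1 ≅ Z^2.

K has 5 vertices, 6 edges.
rank ∂_0 = 0, rank ∂_1 = 4 ⇒ b_0 = 5 − 0 − 4 = 1; all invariant factors of ∂_1 are 1 so no torsion. So H_0 = Z.
rank ∂_1 = 4, rank ∂_2 = 0 ⇒ b_1 = 6 − 4 − 0 = 2. So H_1 = Z^2.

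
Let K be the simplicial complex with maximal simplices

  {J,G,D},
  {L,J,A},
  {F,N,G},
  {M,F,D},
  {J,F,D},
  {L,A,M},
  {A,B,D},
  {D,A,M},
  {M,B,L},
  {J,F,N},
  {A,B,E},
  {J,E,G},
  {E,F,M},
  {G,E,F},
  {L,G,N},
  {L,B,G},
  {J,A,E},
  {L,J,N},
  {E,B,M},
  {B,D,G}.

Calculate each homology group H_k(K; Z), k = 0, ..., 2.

Order the vertices as A < B < D < E < F < G < J < L < M < N. Listing each simplex with vertices in this order, K has dimension 2 with simplices:

  0-simplices (10): A, B, D, E, F, G, J, L, M, N
  1-simplices (30): AB, AD, AE, AJ, AL, AM, BD, BE, BG, BL, BM, DF, DG, DJ, DM, EF, EG, EJ, EM, FG, FJ, FM, FN, GJ, GL, GN, JL, JN, LM, LN
  2-simplices (20): ABD, ABE, ADM, AEJ, AJL, ALM, BDG, BEM, BGL, BLM, DFJ, DFM, DGJ, EFG, EFM, EGJ, FGN, FJN, GLN, JLN

giving chain groups C_0 ≅ Z^10, C_1 ≅ Z^30, C_2 ≅ Z^20.

The boundary map ∂_1: C_1 → C_0 sends each edge [p,q] (with p < q) to q − p. For instance
  ∂BL = L − B.
As a 10×30 matrix over Z this has rank 9, with invariant factors (1,1,1,1,1,1,1,1,1).

The boundary map ∂_2: C_2 → C_1 sends each 2-simplex [p,q,r] to [q,r] − [p,r] + [p,q]. For instance
  ∂EFM = FM − EM + EF,
  ∂BLM = LM − BM + BL.
As a 30×20 matrix over Z this has rank 20, with invariant factors (1,1,1,1,1,1,1,1,1,1,1,1,1,1,1,1,1,1,1,2).

Computing H_k = (kernel of ∂_k) / (image of ∂_{k+1}):

  H_0: rank C_0 − rank ∂_1 = 10 − 9 = 1, and the invariant factors of ∂_1 are all 1, so H_0 ≅ Z.
  H_1: rank ker ∂_1 − rank ∂_2 = (30 − 9) − 20 = 1, and ∂_2 has invariant factor 2 > 1, so H_1 ≅ Z ⊕ Z/2Z.
  H_2: rank ker ∂_2 − rank ∂_3 = (20 − 20) − 0 = 0, and there is no ∂_3, so H_2 ≅ 0.

As a check, the Euler characteristic is 10 − 30 + 20 = 0, which agrees with 1 − 1 + 0 = 0.

H_0 = Z,  H_1 = Z ⊕ Z/2Z,  H_2 = 0.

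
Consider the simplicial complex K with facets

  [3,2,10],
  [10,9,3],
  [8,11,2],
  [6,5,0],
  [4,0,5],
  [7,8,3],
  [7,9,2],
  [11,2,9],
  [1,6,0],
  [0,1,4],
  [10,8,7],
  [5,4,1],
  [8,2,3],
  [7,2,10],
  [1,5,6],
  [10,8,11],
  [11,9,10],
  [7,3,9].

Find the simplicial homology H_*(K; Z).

H_0 ≅ Z^2,  H_1 ≅ Z/2,  H_2 ≅ Z.

We work with the vertex ordering 0 < 1 < 2 < 3 < 4 < 5 < 6 < 7 < 8 < 9 < 10 < 11. The simplices of K, each written with vertices in increasing order, are:

  0-simplices (12): [0], [1], [2], [3], [4], [5], [6], [7], [8], [9], [10], [11]
  1-simplices (27): (27 of them)
  2-simplices (18): (18 of them)

Hence C_0 ≅ Z^12, C_1 ≅ Z^27, C_2 ≅ Z^18.

∂_1: C_1 → C_0 is given by ∂[p,q] = [q] − [p]. For instance
  ∂[3,9] = [9] − [3].
As a 12×27 matrix over Z this has rank 10, with invariant factors (1,1,1,1,1,1,1,1,1,1).

The boundary map ∂_2: C_2 → C_1 acts by ∂[p,q,r] = [q,r] − [p,r] + [p,q]. For instance
  ∂[0,1,4] = [1,4] − [0,4] + [0,1],
  ∂[3,9,10] = [9,10] − [3,10] + [3,9].
As a 27×18 matrix over Z this has rank 17, with invariant factors (1,1,1,1,1,1,1,1,1,1,1,1,1,1,1,1,2).

From H_k ≅ ker(∂_k) / im(∂_{k+1}) we obtain:

  H_0: rank C_0 − rank ∂_1 = 12 − 10 = 2, and the invariant factors of ∂_1 are all 1, so H_0 ≅ Z^2.
  H_1: rank ker ∂_1 − rank ∂_2 = (27 − 10) − 17 = 0, and ∂_2 has invariant factor 2 > 1, so H_1 ≅ Z/2.
  H_2: rank ker ∂_2 − rank ∂_3 = (18 − 17) − 0 = 1, and there is no ∂_3, so H_2 ≅ Z.

As a check, the Euler characteristic is 12 − 27 + 18 = 3, which agrees with 2 − 0 + 1 = 3.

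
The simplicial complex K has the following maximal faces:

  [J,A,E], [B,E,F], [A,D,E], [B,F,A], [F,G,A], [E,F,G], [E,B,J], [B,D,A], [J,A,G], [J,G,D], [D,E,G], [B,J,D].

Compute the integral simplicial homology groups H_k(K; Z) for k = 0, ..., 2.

H_0 = Z,  H_1 = Z_2,  H_2 = 0.

Take the total order A < B < D < E < F < G < J on the vertex set. Then K (dimension 2) consists of the simplices:

  0-simplices (7): A, B, D, E, F, G, J
  1-simplices (18): AB, AD, AE, AF, AG, AJ, BD, BE, BF, BJ, DE, DG, DJ, EF, EG, EJ, FG, GJ
  2-simplices (12): ABD, ABF, ADE, AEJ, AFG, AGJ, BDJ, BEF, BEJ, DEG, DGJ, EFG

Hence C_0 ≅ Z^7, C_1 ≅ Z^18, C_2 ≅ Z^12.

Boundary ∂_1: C_1 → C_0 maps an edge to its endpoints' difference, ∂[p,q] = q − p. For instance
  ∂EJ = J − E.
This gives a 7×18 integer matrix of rank 6; reducing to Smith normal form yields diagonal entries (1,1,1,1,1,1).

∂_2: C_2 → C_1 maps a triangle to the signed sum of its edges. For instance
  ∂EFG = FG − EG + EF,
  ∂DEG = EG − DG + DE.
As a 18×12 matrix over Z this has rank 12, with invariant factors (1,1,1,1,1,1,1,1,1,1,1,2).

Now H_k = ker ∂_k / im ∂_{k+1}, so:

  H_0: rank C_0 − rank ∂_1 = 7 − 6 = 1, and the invariant factors of ∂_1 are all 1, so H_0 = Z.
  H_1: rank ker ∂_1 − rank ∂_2 = (18 − 6) − 12 = 0, and ∂_2 has invariant factor 2 > 1, so H_1 = Z_2.
  H_2: rank ker ∂_2 − rank ∂_3 = (12 − 12) − 0 = 0, and there is no ∂_3, so H_2 = 0.

As a check, the Euler characteristic is 7 − 18 + 12 = 1, which agrees with 1 − 0 + 0 = 1.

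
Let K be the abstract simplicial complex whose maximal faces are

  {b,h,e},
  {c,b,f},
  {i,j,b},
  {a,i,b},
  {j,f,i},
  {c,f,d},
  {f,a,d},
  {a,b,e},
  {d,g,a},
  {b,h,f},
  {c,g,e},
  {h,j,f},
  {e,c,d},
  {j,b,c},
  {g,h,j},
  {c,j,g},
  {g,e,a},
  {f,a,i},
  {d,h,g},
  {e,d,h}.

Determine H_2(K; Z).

H_2 = 0.

Take the total order a < b < c < d < e < f < g < h < i < j on the vertex set. Then K (dimension 2) consists of the simplices:

  0-simplices (10): a, b, c, d, e, f, g, h, i, j
  1-simplices (30): ab, ad, ae, af, ag, ai, bc, be, bf, bh, bi, bj, cd, ce, cf, cg, cj, de, df, dg, dh, eg, eh, fh, fi, fj, gh, gj, hj, ij
  2-simplices (20): abe, abi, adf, adg, aeg, afi, bcf, bcj, beh, bfh, bij, cde, cdf, ceg, cgj, deh, dgh, fhj, fij, ghj

giving chain groups C_0 ≅ Z^10, C_1 ≅ Z^30, C_2 ≅ Z^20.

∂_1: C_1 → C_0 maps an edge to its endpoints' difference, ∂[p,q] = q − p. For instance
  ∂bc = c − b.
This gives a 10×30 integer matrix of rank 9; reducing to Smith normal form yields diagonal entries (1,1,1,1,1,1,1,1,1).

Boundary ∂_2: C_2 → C_1 acts by ∂[p,q,r] = [q,r] − [p,r] + [p,q]. For instance
  ∂cde = de − ce + cd,
  ∂ghj = hj − gj + gh.
The resulting 30×20 matrix has rank 20, and its Smith normal form has invariant factors (1,1,1,1,1,1,1,1,1,1,1,1,1,1,1,1,1,1,1,2).

From H_k ≅ ker(∂_k) / im(∂_{k+1}) we obtain:

  H_2: rank ker ∂_2 − rank ∂_3 = (20 − 20) − 0 = 0, and there is no ∂_3, so H_2 = 0.

(K is a triangulation of the Klein bottle.)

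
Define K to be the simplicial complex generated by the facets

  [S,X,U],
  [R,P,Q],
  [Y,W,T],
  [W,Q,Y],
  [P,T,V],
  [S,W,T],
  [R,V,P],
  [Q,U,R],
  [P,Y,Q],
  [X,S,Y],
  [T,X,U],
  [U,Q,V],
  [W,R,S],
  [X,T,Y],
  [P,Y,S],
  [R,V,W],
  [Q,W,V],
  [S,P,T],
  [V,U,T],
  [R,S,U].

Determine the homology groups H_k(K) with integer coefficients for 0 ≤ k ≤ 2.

Order the vertices as P < Q < R < S < T < U < V < W < X < Y. Listing each simplex with vertices in this order, K has dimension 2 with simplices:

  0-simplices (10): P, Q, R, S, T, U, V, W, X, Y
  1-simplices (30): PQ, PR, PS, PT, PV, PY, QR, QU, QV, QW, QY, RS, RU, RV, RW, ST, SU, SW, SX, SY, TU, TV, TW, TX, TY, UV, UX, VW, WY, XY
  2-simplices (20): PQR, PQY, PRV, PST, PSY, PTV, QRU, QUV, QVW, QWY, RSU, RSW, RVW, STW, SUX, SXY, TUV, TUX, TWY, TXY

giving chain groups C_0 ≅ Z^10, C_1 ≅ Z^30, C_2 ≅ Z^20.

Boundary ∂_1: C_1 → C_0 sends each edge [p,q] (with p < q) to q − p. For instance
  ∂ST = T − S.
This gives a 10×30 integer matrix of rank 9; reducing to Smith normal form yields diagonal entries (1,1,1,1,1,1,1,1,1).

The boundary map ∂_2: C_2 → C_1 sends each 2-simplex [p,q,r] to [q,r] − [p,r] + [p,q]. For instance
  ∂TUX = UX − TX + TU,
  ∂RSW = SW − RW + RS.
This gives a 30×20 integer matrix of rank 20; reducing to Smith normal form yields diagonal entries (1,1,1,1,1,1,1,1,1,1,1,1,1,1,1,1,1,1,1,2).

Reading off H_k = ker ∂_k / im ∂_{k+1}:

  H_0: rank C_0 − rank ∂_1 = 10 − 9 = 1, and the invariant factors of ∂_1 are all 1, so H_0 = Z.
  H_1: rank ker ∂_1 − rank ∂_2 = (30 − 9) − 20 = 1, and ∂_2 has invariant factor 2 > 1, so H_1 = Z ⊕ Z_2.
  H_2: rank ker ∂_2 − rank ∂_3 = (20 − 20) − 0 = 0, and there is no ∂_3, so H_2 = 0.

As a check, the Euler characteristic is 10 − 30 + 20 = 0, which agrees with 1 − 1 + 0 = 0.
(K is a triangulation of the Klein bottle.)

H_0 = Z,  H_1 = Z ⊕ Z_2,  H_2 = 0.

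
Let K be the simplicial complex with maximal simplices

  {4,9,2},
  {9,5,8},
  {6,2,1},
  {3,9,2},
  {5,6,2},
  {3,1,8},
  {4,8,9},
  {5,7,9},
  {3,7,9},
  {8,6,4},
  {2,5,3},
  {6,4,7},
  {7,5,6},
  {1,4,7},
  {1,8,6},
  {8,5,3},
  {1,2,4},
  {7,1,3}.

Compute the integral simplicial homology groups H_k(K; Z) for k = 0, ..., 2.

H_0 ≅ Z,  H_1 ≅ Z ⊕ Z/2Z,  H_2 = 0.

K has 9 vertices, 27 edges, 18 triangles.
rank ∂_0 = 0, rank ∂_1 = 8 ⇒ b_0 = 9 − 0 − 8 = 1; all invariant factors of ∂_1 are 1 so no torsion. So H_0 = Z.
rank ∂_1 = 8, rank ∂_2 = 18 ⇒ b_1 = 27 − 8 − 18 = 1; ∂_2 has invariant factor(s) [2] giving torsion. So H_1 = Z ⊕ Z/2Z.
rank ∂_2 = 18, rank ∂_3 = 0 ⇒ b_2 = 18 − 18 − 0 = 0. So H_2 = 0.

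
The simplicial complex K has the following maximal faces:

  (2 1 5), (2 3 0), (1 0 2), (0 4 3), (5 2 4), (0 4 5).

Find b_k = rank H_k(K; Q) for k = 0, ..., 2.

Take the total order 0 < 1 < 2 < 3 < 4 < 5 on the vertex set. Then K (dimension 2) consists of the simplices:

  0-simplices (6): [0], [1], [2], [3], [4], [5]
  1-simplices (12): [0,1], [0,2], [0,3], [0,4], [0,5], [1,2], [1,5], [2,3], [2,4], [2,5], [3,4], [4,5]
  2-simplices (6): [0,1,2], [0,2,3], [0,3,4], [0,4,5], [1,2,5], [2,4,5]

Hence C_0 ≅ Z^6, C_1 ≅ Z^12, C_2 ≅ Z^6.

The boundary map ∂_1: C_1 → C_0 maps an edge to its endpoints' difference, ∂[p,q] = q − p. For instance
  ∂[2,3] = [3] − [2].
This gives a 6×12 integer matrix of rank 5; reducing to Smith normal form yields diagonal entries (1,1,1,1,1).

The boundary map ∂_2: C_2 → C_1 maps a triangle to the signed sum of its edges. For instance
  ∂[1,2,5] = [2,5] − [1,5] + [1,2],
  ∂[0,4,5] = [4,5] − [0,5] + [0,4].
As a 12×6 matrix over Z this has rank 6, with invariant factors (1,1,1,1,1,1).

Computing H_k = (kernel of ∂_k) / (image of ∂_{k+1}):

  H_0: rank C_0 − rank ∂_1 = 6 − 5 = 1, and the invariant factors of ∂_1 are all 1, so H_0 ≅ Z.
  H_1: rank ker ∂_1 − rank ∂_2 = (12 − 5) − 6 = 1, and the invariant factors of ∂_2 are all 1, so H_1 ≅ Z.
  H_2: rank ker ∂_2 − rank ∂_3 = (6 − 6) − 0 = 0, and there is no ∂_3, so H_2 ≅ 0.

Hence the Betti numbers are b_0 = 1, b_1 = 1, b_2 = 0.

b_0 = 1, b_1 = 1, b_2 = 0.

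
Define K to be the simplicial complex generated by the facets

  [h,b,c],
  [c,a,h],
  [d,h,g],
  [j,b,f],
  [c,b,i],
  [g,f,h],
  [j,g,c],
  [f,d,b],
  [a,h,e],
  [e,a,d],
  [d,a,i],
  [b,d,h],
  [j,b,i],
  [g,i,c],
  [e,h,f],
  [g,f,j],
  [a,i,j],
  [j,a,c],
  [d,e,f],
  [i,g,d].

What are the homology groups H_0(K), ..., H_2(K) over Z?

K has 10 vertices, 30 edges, 20 triangles.
rank ∂_0 = 0, rank ∂_1 = 9 ⇒ b_0 = 10 − 0 − 9 = 1; all invariant factors of ∂_1 are 1 so no torsion. So H_0 ≅ Z.
rank ∂_1 = 9, rank ∂_2 = 20 ⇒ b_1 = 30 − 9 − 20 = 1; ∂_2 has invariant factor(s) [2] giving torsion. So H_1 ≅ Z ⊕ Z_2.
rank ∂_2 = 20, rank ∂_3 = 0 ⇒ b_2 = 20 − 20 − 0 = 0. So H_2 ≅ 0.

H_0 ≅ Z,  H_1 ≅ Z ⊕ Z_2,  H_2 = 0.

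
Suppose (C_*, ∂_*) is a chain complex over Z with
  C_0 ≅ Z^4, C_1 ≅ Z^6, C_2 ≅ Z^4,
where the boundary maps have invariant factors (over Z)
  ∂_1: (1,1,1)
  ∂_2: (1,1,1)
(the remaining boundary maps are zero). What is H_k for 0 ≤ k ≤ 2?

H_0 ≅ Z,  H_1 = 0,  H_2 ≅ Z.

H_0: b_0 = 4 − 0 − 3 = 1; torsion from ∂_1 factors > 1: none. So H_0 ≅ Z.
H_1: b_1 = 6 − 3 − 3 = 0; torsion from ∂_2 factors > 1: none. So H_1 ≅ 0.
H_2: b_2 = 4 − 3 − 0 = 1; torsion from ∂_3 factors > 1: none. So H_2 ≅ Z.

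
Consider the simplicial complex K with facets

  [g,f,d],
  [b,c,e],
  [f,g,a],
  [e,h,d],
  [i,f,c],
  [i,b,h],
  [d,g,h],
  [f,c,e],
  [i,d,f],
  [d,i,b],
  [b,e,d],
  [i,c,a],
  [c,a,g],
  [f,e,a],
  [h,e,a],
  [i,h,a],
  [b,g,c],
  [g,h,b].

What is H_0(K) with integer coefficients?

H_0 = Z.

Order the vertices as a < b < c < d < e < f < g < h < i. Listing each simplex with vertices in this order, K has dimension 2 with simplices:

  0-simplices (9): a, b, c, d, e, f, g, h, i
  1-simplices (27): ac, ae, af, ag, ah, ai, bc, bd, be, bg, bh, bi, ce, cf, cg, ci, de, df, dg, dh, di, ef, eh, fg, fi, gh, hi
  2-simplices (18): acg, aci, aef, aeh, afg, ahi, bce, bcg, bde, bdi, bgh, bhi, cef, cfi, deh, dfg, dfi, dgh

Hence C_0 ≅ Z^9, C_1 ≅ Z^27, C_2 ≅ Z^18.

Boundary ∂_1: C_1 → C_0 sends each edge [p,q] (with p < q) to q − p. For instance
  ∂bc = c − b.
The 9×27 boundary matrix has rank 8 and Smith normal form diag(1,1,1,1,1,1,1,1).

The boundary map ∂_2: C_2 → C_1 sends each 2-simplex [p,q,r] to [q,r] − [p,r] + [p,q]. For instance
  ∂bce = ce − be + bc,
  ∂bde = de − be + bd.
The resulting 27×18 matrix has rank 18, and its Smith normal form has invariant factors (1,1,1,1,1,1,1,1,1,1,1,1,1,1,1,1,1,2).

From H_k ≅ ker(∂_k) / im(∂_{k+1}) we obtain:

  H_0: rank C_0 − rank ∂_1 = 9 − 8 = 1, and the invariant factors of ∂_1 are all 1, so H_0 = Z.

(K is a triangulation of the Klein bottle.)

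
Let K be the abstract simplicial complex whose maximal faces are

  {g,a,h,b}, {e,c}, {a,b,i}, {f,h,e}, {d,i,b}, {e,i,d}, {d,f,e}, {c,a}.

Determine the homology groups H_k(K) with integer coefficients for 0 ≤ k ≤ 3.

H_0 ≅ Z,  H_1 ≅ Z^2,  H_2 = 0,  H_3 = 0.

Order the vertices as a < b < c < d < e < f < g < h < i. Listing each simplex with vertices in this order, K has dimension 3 with simplices:

  0-simplices (9): a, b, c, d, e, f, g, h, i
  1-simplices (18): ab, ac, ag, ah, ai, bd, bg, bh, bi, ce, de, df, di, ef, eh, ei, fh, gh
  2-simplices (9): abg, abh, abi, agh, bdi, bgh, def, dei, efh
  3-simplices (1): abgh

giving chain groups C_0 ≅ Z^9, C_1 ≅ Z^18, C_2 ≅ Z^9, C_3 ≅ Z^1.

Boundary ∂_1: C_1 → C_0 sends each edge [p,q] (with p < q) to q − p.
This gives a 9×18 integer matrix of rank 8; reducing to Smith normal form yields diagonal entries (1,1,1,1,1,1,1,1).

∂_2: C_2 → C_1 acts by ∂[p,q,r] = [q,r] − [p,r] + [p,q]. For instance
  ∂abi = bi − ai + ab,
  ∂bgh = gh − bh + bg.
The resulting 18×9 matrix has rank 8, and its Smith normal form has invariant factors (1,1,1,1,1,1,1,1).

∂_3: C_3 → C_2 sends each 3-simplex σ to the alternating sum Σ_i (−1)^i (σ with its i-th vertex removed). For instance
  ∂abgh = bgh − agh + abh − abg.
The resulting 9×1 matrix has rank 1, and its Smith normal form has invariant factors (1).

Reading off H_k = ker ∂_k / im ∂_{k+1}:

  H_0: rank C_0 − rank ∂_1 = 9 − 8 = 1, and the invariant factors of ∂_1 are all 1, so H_0 = Z.
  H_1: rank ker ∂_1 − rank ∂_2 = (18 − 8) − 8 = 2, and the invariant factors of ∂_2 are all 1, so H_1 = Z^2.
  H_2: rank ker ∂_2 − rank ∂_3 = (9 − 8) − 1 = 0, and the invariant factors of ∂_3 are all 1, so H_2 = 0.
  H_3: rank ker ∂_3 − rank ∂_4 = (1 − 1) − 0 = 0, and there is no ∂_4, so H_3 = 0.

As a check, the Euler characteristic is 9 − 18 + 9 − 1 = -1, which agrees with 1 − 2 + 0 − 0 = -1.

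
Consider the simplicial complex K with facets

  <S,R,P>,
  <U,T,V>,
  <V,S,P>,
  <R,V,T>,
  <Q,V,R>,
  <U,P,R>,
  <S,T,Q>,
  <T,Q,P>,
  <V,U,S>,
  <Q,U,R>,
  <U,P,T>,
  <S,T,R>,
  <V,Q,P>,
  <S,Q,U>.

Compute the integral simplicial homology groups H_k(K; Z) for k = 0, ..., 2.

H_0 ≅ Z,  H_1 ≅ Z^2,  H_2 ≅ Z.

Take the total order P < Q < R < S < T < U < V on the vertex set. Then K (dimension 2) consists of the simplices:

  0-simplices (7): P, Q, R, S, T, U, V
  1-simplices (21): PQ, PR, PS, PT, PU, PV, QR, QS, QT, QU, QV, RS, RT, RU, RV, ST, SU, SV, TU, TV, UV
  2-simplices (14): PQT, PQV, PRS, PRU, PSV, PTU, QRU, QRV, QST, QSU, RST, RTV, SUV, TUV

so the chain groups are C_0 ≅ Z^7, C_1 ≅ Z^21, C_2 ≅ Z^14.

∂_1: C_1 → C_0 is given by ∂[p,q] = [q] − [p]. For instance
  ∂QT = T − Q.
This gives a 7×21 integer matrix of rank 6; reducing to Smith normal form yields diagonal entries (1,1,1,1,1,1).

∂_2: C_2 → C_1 maps a triangle to the signed sum of its edges. For instance
  ∂TUV = UV − TV + TU,
  ∂RTV = TV − RV + RT.
As a 21×14 matrix over Z this has rank 13, with invariant factors (1,1,1,1,1,1,1,1,1,1,1,1,1).

Now H_k = ker ∂_k / im ∂_{k+1}, so:

  H_0: rank C_0 − rank ∂_1 = 7 − 6 = 1, and the invariant factors of ∂_1 are all 1, so H_0 = Z.
  H_1: rank ker ∂_1 − rank ∂_2 = (21 − 6) − 13 = 2, and the invariant factors of ∂_2 are all 1, so H_1 = Z^2.
  H_2: rank ker ∂_2 − rank ∂_3 = (14 − 13) − 0 = 1, and there is no ∂_3, so H_2 = Z.

As a check, the Euler characteristic is 7 − 21 + 14 = 0, which agrees with 1 − 2 + 1 = 0.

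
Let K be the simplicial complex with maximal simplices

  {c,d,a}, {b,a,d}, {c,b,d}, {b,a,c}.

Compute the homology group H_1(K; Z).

Order the vertices as a < b < c < d. Listing each simplex with vertices in this order, K has dimension 2 with simplices:

  0-simplices (4): a, b, c, d
  1-simplices (6): ab, ac, ad, bc, bd, cd
  2-simplices (4): abc, abd, acd, bcd

so the chain groups are C_0 ≅ Z^4, C_1 ≅ Z^6, C_2 ≅ Z^4.

The boundary map ∂_1: C_1 → C_0 is given by ∂[p,q] = [q] − [p]. For instance
  ∂ac = c − a.
This gives a 4×6 integer matrix of rank 3; reducing to Smith normal form yields diagonal entries (1,1,1).

Boundary ∂_2: C_2 → C_1 sends each 2-simplex [p,q,r] to [q,r] − [p,r] + [p,q]. For instance
  ∂abc = bc − ac + ab,
  ∂acd = cd − ad + ac.
The resulting 6×4 matrix has rank 3, and its Smith normal form has invariant factors (1,1,1).

Computing H_k = (kernel of ∂_k) / (image of ∂_{k+1}):

  H_1: rank ker ∂_1 − rank ∂_2 = (6 − 3) − 3 = 0, and the invariant factors of ∂_2 are all 1, so H_1 ≅ 0.

H_1 = 0.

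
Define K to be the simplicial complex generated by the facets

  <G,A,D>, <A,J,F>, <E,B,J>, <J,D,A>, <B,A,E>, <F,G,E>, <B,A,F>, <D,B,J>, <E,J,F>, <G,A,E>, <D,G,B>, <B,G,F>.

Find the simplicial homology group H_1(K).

Fix the vertex order A < B < D < E < F < G < J and write every simplex with vertices in increasing order. Then dim K = 2 and the simplices of K are:

  0-simplices (7): A, B, D, E, F, G, J
  1-simplices (18): AB, AD, AE, AF, AG, AJ, BD, BE, BF, BG, BJ, DG, DJ, EF, EG, EJ, FG, FJ
  2-simplices (12): ABE, ABF, ADG, ADJ, AEG, AFJ, BDG, BDJ, BEJ, BFG, EFG, EFJ

giving chain groups C_0 ≅ Z^7, C_1 ≅ Z^18, C_2 ≅ Z^12.

Boundary ∂_1: C_1 → C_0 maps an edge to its endpoints' difference, ∂[p,q] = q − p.
The resulting 7×18 matrix has rank 6, and its Smith normal form has invariant factors (1,1,1,1,1,1).

The boundary map ∂_2: C_2 → C_1 maps a triangle to the signed sum of its edges. For instance
  ∂ABF = BF − AF + AB,
  ∂BEJ = EJ − BJ + BE.
The resulting 18×12 matrix has rank 12, and its Smith normal form has invariant factors (1,1,1,1,1,1,1,1,1,1,1,2).

Reading off H_k = ker ∂_k / im ∂_{k+1}:

  H_1: rank ker ∂_1 − rank ∂_2 = (18 − 6) − 12 = 0, and ∂_2 has invariant factor 2 > 1, so H_1 = Z/2.

H_1 ≅ Z/2.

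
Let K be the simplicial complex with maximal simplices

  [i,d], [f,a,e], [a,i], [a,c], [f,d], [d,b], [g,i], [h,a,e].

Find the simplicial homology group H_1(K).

Order the vertices as a < b < c < d < e < f < g < h < i. Listing each simplex with vertices in this order, K has dimension 2 with simplices:

  0-simplices (9): a, b, c, d, e, f, g, h, i
  1-simplices (11): ac, ae, af, ah, ai, bd, df, di, ef, eh, gi
  2-simplices (2): aef, aeh

giving chain groups C_0 ≅ Z^9, C_1 ≅ Z^11, C_2 ≅ Z^2.

∂_1: C_1 → C_0 sends each edge [p,q] (with p < q) to q − p. For instance
  ∂gi = i − g.
The resulting 9×11 matrix has rank 8, and its Smith normal form has invariant factors (1,1,1,1,1,1,1,1).

∂_2: C_2 → C_1 sends each 2-simplex [p,q,r] to [q,r] − [p,r] + [p,q]. For instance
  ∂aef = ef − af + ae,
  ∂aeh = eh − ah + ae.
The resulting 11×2 matrix has rank 2, and its Smith normal form has invariant factors (1,1).

From H_k ≅ ker(∂_k) / im(∂_{k+1}) we obtain:

  H_1: rank ker ∂_1 − rank ∂_2 = (11 − 8) − 2 = 1, and the invariant factors of ∂_2 are all 1, so H_1 = Z.

H_1 = Z.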